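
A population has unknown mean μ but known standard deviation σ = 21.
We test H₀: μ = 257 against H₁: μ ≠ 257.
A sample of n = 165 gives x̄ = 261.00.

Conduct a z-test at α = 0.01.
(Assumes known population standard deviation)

Standard error: SE = σ/√n = 21/√165 = 1.6348
z-statistic: z = (x̄ - μ₀)/SE = (261.00 - 257)/1.6348 = 2.4468
Critical value: ±2.576
p-value = 0.0144
Decision: fail to reject H₀

Answer: z = 2.4468, fail to reject H₀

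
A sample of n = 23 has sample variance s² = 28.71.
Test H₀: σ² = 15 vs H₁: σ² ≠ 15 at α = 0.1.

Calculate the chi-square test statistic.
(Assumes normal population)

Answer: χ² = 42.1080, reject H₀

Derivation:
df = n - 1 = 22
χ² = (n-1)s²/σ₀² = 22×28.71/15 = 42.1080
Critical values: χ²_{0.95,22} = 12.338, χ²_{0.05,22} = 33.924
Rejection region: χ² < 12.338 or χ² > 33.924
Decision: reject H₀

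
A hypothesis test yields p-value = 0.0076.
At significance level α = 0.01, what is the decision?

Answer: reject H₀

Derivation:
Compare p-value to α:
0.0076 < 0.01
Decision: reject H₀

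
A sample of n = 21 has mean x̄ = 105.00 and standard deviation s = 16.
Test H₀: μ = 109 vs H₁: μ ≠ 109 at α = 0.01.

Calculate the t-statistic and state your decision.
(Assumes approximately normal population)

df = n - 1 = 20
SE = s/√n = 16/√21 = 3.4915
t = (x̄ - μ₀)/SE = (105.00 - 109)/3.4915 = -1.1456
Critical value: t_{0.005,20} = ±2.845
p-value ≈ 0.2655
Decision: fail to reject H₀

Answer: t = -1.1456, fail to reject H₀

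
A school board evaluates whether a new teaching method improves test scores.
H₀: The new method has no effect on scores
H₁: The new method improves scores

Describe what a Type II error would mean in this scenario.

Answer: Failing to adopt an effective teaching method

Derivation:
A Type I error (probability α) occurs when we reject a true H₀.
A Type II error (probability β) occurs when we fail to reject a false H₀.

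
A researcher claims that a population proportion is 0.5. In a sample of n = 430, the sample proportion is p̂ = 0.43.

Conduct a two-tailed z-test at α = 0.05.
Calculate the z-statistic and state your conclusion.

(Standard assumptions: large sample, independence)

Answer: z = -2.9031, reject H₀

Derivation:
H₀: p = 0.5, H₁: p ≠ 0.5
Standard error: SE = √(p₀(1-p₀)/n) = √(0.5×0.5/430) = 0.024112
z-statistic: z = (p̂ - p₀)/SE = (0.43 - 0.5)/0.024112 = -2.9031
Critical value: z_0.025 = ±1.960
p-value = 0.0037
Decision: reject H₀ at α = 0.05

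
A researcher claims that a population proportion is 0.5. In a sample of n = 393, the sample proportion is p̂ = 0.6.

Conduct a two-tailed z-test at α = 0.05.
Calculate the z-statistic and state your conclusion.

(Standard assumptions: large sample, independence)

H₀: p = 0.5, H₁: p ≠ 0.5
Standard error: SE = √(p₀(1-p₀)/n) = √(0.5×0.5/393) = 0.025222
z-statistic: z = (p̂ - p₀)/SE = (0.6 - 0.5)/0.025222 = 3.9648
Critical value: z_0.025 = ±1.960
p-value = 0.0001
Decision: reject H₀ at α = 0.05

Answer: z = 3.9648, reject H₀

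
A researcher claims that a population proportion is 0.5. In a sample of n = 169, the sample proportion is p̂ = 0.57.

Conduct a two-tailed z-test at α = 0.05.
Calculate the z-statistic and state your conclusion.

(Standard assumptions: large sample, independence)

H₀: p = 0.5, H₁: p ≠ 0.5
Standard error: SE = √(p₀(1-p₀)/n) = √(0.5×0.5/169) = 0.038462
z-statistic: z = (p̂ - p₀)/SE = (0.57 - 0.5)/0.038462 = 1.8200
Critical value: z_0.025 = ±1.960
p-value = 0.0688
Decision: fail to reject H₀ at α = 0.05

Answer: z = 1.8200, fail to reject H₀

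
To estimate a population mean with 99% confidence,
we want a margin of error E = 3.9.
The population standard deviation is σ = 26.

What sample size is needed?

z_0.005 = 2.576
n = (z×σ/E)² = (2.576×26/3.9)²
n = 294.9234
Round up: n = 295

Answer: n = 295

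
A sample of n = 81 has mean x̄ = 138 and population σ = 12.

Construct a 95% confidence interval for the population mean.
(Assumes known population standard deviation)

Answer: (135.3867, 140.6133)

Derivation:
Confidence level: 95%, α = 0.05
z_0.025 = 1.960
SE = σ/√n = 12/√81 = 1.3333
Margin of error = 1.960 × 1.3333 = 2.6133
CI: x̄ ± margin = 138 ± 2.6133
CI: (135.3867, 140.6133)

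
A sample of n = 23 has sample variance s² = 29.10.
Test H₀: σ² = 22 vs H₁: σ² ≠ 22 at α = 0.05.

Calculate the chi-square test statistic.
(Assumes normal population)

Answer: χ² = 29.1000, fail to reject H₀

Derivation:
df = n - 1 = 22
χ² = (n-1)s²/σ₀² = 22×29.10/22 = 29.1000
Critical values: χ²_{0.975,22} = 10.982, χ²_{0.025,22} = 36.781
Rejection region: χ² < 10.982 or χ² > 36.781
Decision: fail to reject H₀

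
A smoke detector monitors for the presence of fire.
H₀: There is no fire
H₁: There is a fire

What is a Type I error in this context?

Type I error: rejecting H₀ when it is actually true (false positive).
Type II error: failing to reject H₀ when H₁ is actually true (false negative).

Answer: The alarm sounds when there is no fire (false alarm)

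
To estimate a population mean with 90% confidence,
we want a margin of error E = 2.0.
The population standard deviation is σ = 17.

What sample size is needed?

z_0.05 = 1.645
n = (z×σ/E)² = (1.645×17/2.0)²
n = 195.5103
Round up: n = 196

Answer: n = 196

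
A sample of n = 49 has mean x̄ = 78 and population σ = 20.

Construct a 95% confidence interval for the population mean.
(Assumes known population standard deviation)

Confidence level: 95%, α = 0.05
z_0.025 = 1.960
SE = σ/√n = 20/√49 = 2.8571
Margin of error = 1.960 × 2.8571 = 5.5999
CI: x̄ ± margin = 78 ± 5.5999
CI: (72.4001, 83.5999)

Answer: (72.4001, 83.5999)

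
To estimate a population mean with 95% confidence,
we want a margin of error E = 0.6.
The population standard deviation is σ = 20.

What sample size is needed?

z_0.025 = 1.960
n = (z×σ/E)² = (1.960×20/0.6)²
n = 4268.4444
Round up: n = 4269

Answer: n = 4269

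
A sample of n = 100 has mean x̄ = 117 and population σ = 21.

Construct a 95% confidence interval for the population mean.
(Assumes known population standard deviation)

Confidence level: 95%, α = 0.05
z_0.025 = 1.960
SE = σ/√n = 21/√100 = 2.1000
Margin of error = 1.960 × 2.1000 = 4.1160
CI: x̄ ± margin = 117 ± 4.1160
CI: (112.8840, 121.1160)

Answer: (112.8840, 121.1160)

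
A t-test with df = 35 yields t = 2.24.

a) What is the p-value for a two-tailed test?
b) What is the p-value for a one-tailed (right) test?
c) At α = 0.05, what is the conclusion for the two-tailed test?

Answer: a) 0.0315, b) 0.0158, c) reject H₀

Derivation:
Using t-distribution with df = 35:
a) Two-tailed: p = 2×P(T > 2.24) = 0.0315
b) One-tailed: p = P(T > 2.24) = 0.0158
c) 0.0315 < 0.05, reject H₀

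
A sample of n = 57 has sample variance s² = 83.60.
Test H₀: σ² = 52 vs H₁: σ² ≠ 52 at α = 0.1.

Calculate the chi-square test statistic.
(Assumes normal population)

df = n - 1 = 56
χ² = (n-1)s²/σ₀² = 56×83.60/52 = 90.0308
Critical values: χ²_{0.95,56} = 39.801, χ²_{0.05,56} = 74.468
Rejection region: χ² < 39.801 or χ² > 74.468
Decision: reject H₀

Answer: χ² = 90.0308, reject H₀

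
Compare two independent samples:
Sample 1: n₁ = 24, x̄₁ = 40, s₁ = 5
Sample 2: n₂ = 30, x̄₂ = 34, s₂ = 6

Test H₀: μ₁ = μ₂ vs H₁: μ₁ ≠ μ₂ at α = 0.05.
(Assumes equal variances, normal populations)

Pooled variance: s²_p = [23×5² + 29×6²]/(52) = 31.1346
s_p = 5.5798
SE = s_p×√(1/n₁ + 1/n₂) = 5.5798×√(1/24 + 1/30) = 1.5281
t = (x̄₁ - x̄₂)/SE = (40 - 34)/1.5281 = 3.9264
df = 52, t-critical = ±2.007
Decision: reject H₀

Answer: t = 3.9264, reject H₀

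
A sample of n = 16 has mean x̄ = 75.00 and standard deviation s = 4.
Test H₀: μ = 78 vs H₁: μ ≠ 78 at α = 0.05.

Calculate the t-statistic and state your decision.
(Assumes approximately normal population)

Answer: t = -3.0000, reject H₀

Derivation:
df = n - 1 = 15
SE = s/√n = 4/√16 = 1.0000
t = (x̄ - μ₀)/SE = (75.00 - 78)/1.0000 = -3.0000
Critical value: t_{0.025,15} = ±2.131
p-value ≈ 0.0090
Decision: reject H₀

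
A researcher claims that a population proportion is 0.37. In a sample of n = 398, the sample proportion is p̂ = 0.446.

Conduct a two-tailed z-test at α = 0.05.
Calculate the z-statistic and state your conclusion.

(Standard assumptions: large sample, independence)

H₀: p = 0.37, H₁: p ≠ 0.37
Standard error: SE = √(p₀(1-p₀)/n) = √(0.37×0.63/398) = 0.024201
z-statistic: z = (p̂ - p₀)/SE = (0.446 - 0.37)/0.024201 = 3.1404
Critical value: z_0.025 = ±1.960
p-value = 0.0017
Decision: reject H₀ at α = 0.05

Answer: z = 3.1404, reject H₀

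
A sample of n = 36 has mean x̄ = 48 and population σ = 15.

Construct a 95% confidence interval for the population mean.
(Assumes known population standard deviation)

Confidence level: 95%, α = 0.05
z_0.025 = 1.960
SE = σ/√n = 15/√36 = 2.5000
Margin of error = 1.960 × 2.5000 = 4.9000
CI: x̄ ± margin = 48 ± 4.9000
CI: (43.1000, 52.9000)

Answer: (43.1000, 52.9000)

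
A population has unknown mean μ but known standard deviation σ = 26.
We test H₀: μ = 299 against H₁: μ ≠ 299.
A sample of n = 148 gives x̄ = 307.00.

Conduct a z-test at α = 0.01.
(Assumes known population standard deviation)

Answer: z = 3.7432, reject H₀

Derivation:
Standard error: SE = σ/√n = 26/√148 = 2.1372
z-statistic: z = (x̄ - μ₀)/SE = (307.00 - 299)/2.1372 = 3.7432
Critical value: ±2.576
p-value = 0.0002
Decision: reject H₀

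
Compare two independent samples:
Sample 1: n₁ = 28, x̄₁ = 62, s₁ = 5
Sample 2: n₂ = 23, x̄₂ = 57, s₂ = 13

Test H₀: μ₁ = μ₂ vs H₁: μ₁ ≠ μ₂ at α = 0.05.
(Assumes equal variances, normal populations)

Answer: t = 1.8765, fail to reject H₀

Derivation:
Pooled variance: s²_p = [27×5² + 22×13²]/(49) = 89.6531
s_p = 9.4685
SE = s_p×√(1/n₁ + 1/n₂) = 9.4685×√(1/28 + 1/23) = 2.6645
t = (x̄₁ - x̄₂)/SE = (62 - 57)/2.6645 = 1.8765
df = 49, t-critical = ±2.010
Decision: fail to reject H₀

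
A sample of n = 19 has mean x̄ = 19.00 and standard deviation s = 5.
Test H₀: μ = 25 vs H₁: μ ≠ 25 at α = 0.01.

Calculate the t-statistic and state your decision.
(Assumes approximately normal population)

Answer: t = -5.2306, reject H₀

Derivation:
df = n - 1 = 18
SE = s/√n = 5/√19 = 1.1471
t = (x̄ - μ₀)/SE = (19.00 - 25)/1.1471 = -5.2306
Critical value: t_{0.005,18} = ±2.878
p-value ≈ 0.0001
Decision: reject H₀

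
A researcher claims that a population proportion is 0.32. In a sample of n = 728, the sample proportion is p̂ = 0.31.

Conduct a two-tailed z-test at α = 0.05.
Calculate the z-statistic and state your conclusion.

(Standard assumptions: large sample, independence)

Answer: z = -0.5784, fail to reject H₀

Derivation:
H₀: p = 0.32, H₁: p ≠ 0.32
Standard error: SE = √(p₀(1-p₀)/n) = √(0.32×0.68/728) = 0.017289
z-statistic: z = (p̂ - p₀)/SE = (0.31 - 0.32)/0.017289 = -0.5784
Critical value: z_0.025 = ±1.960
p-value = 0.5630
Decision: fail to reject H₀ at α = 0.05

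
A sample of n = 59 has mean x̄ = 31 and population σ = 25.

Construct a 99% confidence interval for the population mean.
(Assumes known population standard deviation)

Confidence level: 99%, α = 0.01
z_0.005 = 2.576
SE = σ/√n = 25/√59 = 3.2547
Margin of error = 2.576 × 3.2547 = 8.3841
CI: x̄ ± margin = 31 ± 8.3841
CI: (22.6159, 39.3841)

Answer: (22.6159, 39.3841)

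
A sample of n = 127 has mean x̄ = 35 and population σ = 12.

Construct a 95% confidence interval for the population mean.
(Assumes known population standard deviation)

Answer: (32.9130, 37.0870)

Derivation:
Confidence level: 95%, α = 0.05
z_0.025 = 1.960
SE = σ/√n = 12/√127 = 1.0648
Margin of error = 1.960 × 1.0648 = 2.0870
CI: x̄ ± margin = 35 ± 2.0870
CI: (32.9130, 37.0870)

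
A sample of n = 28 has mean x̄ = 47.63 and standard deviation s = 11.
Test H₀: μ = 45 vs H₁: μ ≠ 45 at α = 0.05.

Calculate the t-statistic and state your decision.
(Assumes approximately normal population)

Answer: t = 1.2652, fail to reject H₀

Derivation:
df = n - 1 = 27
SE = s/√n = 11/√28 = 2.0788
t = (x̄ - μ₀)/SE = (47.63 - 45)/2.0788 = 1.2652
Critical value: t_{0.025,27} = ±2.052
p-value ≈ 0.2166
Decision: fail to reject H₀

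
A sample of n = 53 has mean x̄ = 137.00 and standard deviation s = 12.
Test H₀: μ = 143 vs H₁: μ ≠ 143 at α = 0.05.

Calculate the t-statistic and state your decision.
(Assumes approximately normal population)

df = n - 1 = 52
SE = s/√n = 12/√53 = 1.6483
t = (x̄ - μ₀)/SE = (137.00 - 143)/1.6483 = -3.6401
Critical value: t_{0.025,52} = ±2.007
p-value ≈ 0.0006
Decision: reject H₀

Answer: t = -3.6401, reject H₀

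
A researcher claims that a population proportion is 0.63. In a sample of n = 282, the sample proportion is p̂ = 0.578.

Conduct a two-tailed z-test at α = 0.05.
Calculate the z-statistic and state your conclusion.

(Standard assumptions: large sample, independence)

H₀: p = 0.63, H₁: p ≠ 0.63
Standard error: SE = √(p₀(1-p₀)/n) = √(0.63×0.37/282) = 0.028751
z-statistic: z = (p̂ - p₀)/SE = (0.578 - 0.63)/0.028751 = -1.8086
Critical value: z_0.025 = ±1.960
p-value = 0.0705
Decision: fail to reject H₀ at α = 0.05

Answer: z = -1.8086, fail to reject H₀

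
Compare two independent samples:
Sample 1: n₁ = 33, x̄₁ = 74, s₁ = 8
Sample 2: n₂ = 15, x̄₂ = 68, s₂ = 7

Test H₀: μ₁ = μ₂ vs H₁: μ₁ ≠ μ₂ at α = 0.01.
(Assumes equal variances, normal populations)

Answer: t = 2.4993, fail to reject H₀

Derivation:
Pooled variance: s²_p = [32×8² + 14×7²]/(46) = 59.4348
s_p = 7.7094
SE = s_p×√(1/n₁ + 1/n₂) = 7.7094×√(1/33 + 1/15) = 2.4007
t = (x̄₁ - x̄₂)/SE = (74 - 68)/2.4007 = 2.4993
df = 46, t-critical = ±2.687
Decision: fail to reject H₀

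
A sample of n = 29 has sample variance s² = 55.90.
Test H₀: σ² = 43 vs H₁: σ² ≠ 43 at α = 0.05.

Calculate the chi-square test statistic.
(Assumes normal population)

df = n - 1 = 28
χ² = (n-1)s²/σ₀² = 28×55.90/43 = 36.4000
Critical values: χ²_{0.975,28} = 15.308, χ²_{0.025,28} = 44.461
Rejection region: χ² < 15.308 or χ² > 44.461
Decision: fail to reject H₀

Answer: χ² = 36.4000, fail to reject H₀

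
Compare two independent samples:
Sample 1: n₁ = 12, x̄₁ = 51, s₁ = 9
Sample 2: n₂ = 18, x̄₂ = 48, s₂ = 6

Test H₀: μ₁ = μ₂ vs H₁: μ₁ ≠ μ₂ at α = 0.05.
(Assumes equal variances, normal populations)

Pooled variance: s²_p = [11×9² + 17×6²]/(28) = 53.6786
s_p = 7.3266
SE = s_p×√(1/n₁ + 1/n₂) = 7.3266×√(1/12 + 1/18) = 2.7305
t = (x̄₁ - x̄₂)/SE = (51 - 48)/2.7305 = 1.0987
df = 28, t-critical = ±2.048
Decision: fail to reject H₀

Answer: t = 1.0987, fail to reject H₀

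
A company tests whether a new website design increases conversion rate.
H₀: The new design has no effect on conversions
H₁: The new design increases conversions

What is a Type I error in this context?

Type I error (α): Rejecting H₀ when H₀ is true
Type II error (β): Failing to reject H₀ when H₁ is true

Answer: Switching to a new design that doesn't actually help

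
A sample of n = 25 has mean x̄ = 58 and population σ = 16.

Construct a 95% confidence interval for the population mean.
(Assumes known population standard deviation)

Confidence level: 95%, α = 0.05
z_0.025 = 1.960
SE = σ/√n = 16/√25 = 3.2000
Margin of error = 1.960 × 3.2000 = 6.2720
CI: x̄ ± margin = 58 ± 6.2720
CI: (51.7280, 64.2720)

Answer: (51.7280, 64.2720)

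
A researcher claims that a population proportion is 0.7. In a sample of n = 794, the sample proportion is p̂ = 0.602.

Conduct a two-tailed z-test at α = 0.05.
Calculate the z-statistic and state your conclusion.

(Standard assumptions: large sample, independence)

Answer: z = -6.0259, reject H₀

Derivation:
H₀: p = 0.7, H₁: p ≠ 0.7
Standard error: SE = √(p₀(1-p₀)/n) = √(0.7×0.3/794) = 0.016263
z-statistic: z = (p̂ - p₀)/SE = (0.602 - 0.7)/0.016263 = -6.0259
Critical value: z_0.025 = ±1.960
p-value < 0.0001
Decision: reject H₀ at α = 0.05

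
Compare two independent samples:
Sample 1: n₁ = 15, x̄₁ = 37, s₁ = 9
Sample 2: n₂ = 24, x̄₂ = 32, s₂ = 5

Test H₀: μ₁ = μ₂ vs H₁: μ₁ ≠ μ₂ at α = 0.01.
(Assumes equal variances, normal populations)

Pooled variance: s²_p = [14×9² + 23×5²]/(37) = 46.1892
s_p = 6.7963
SE = s_p×√(1/n₁ + 1/n₂) = 6.7963×√(1/15 + 1/24) = 2.2369
t = (x̄₁ - x̄₂)/SE = (37 - 32)/2.2369 = 2.2352
df = 37, t-critical = ±2.715
Decision: fail to reject H₀

Answer: t = 2.2352, fail to reject H₀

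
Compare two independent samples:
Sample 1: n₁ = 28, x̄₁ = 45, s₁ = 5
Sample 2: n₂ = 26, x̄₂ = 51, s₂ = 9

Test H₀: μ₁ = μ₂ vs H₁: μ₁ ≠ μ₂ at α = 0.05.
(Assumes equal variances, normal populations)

Answer: t = -3.0573, reject H₀

Derivation:
Pooled variance: s²_p = [27×5² + 25×9²]/(52) = 51.9231
s_p = 7.2058
SE = s_p×√(1/n₁ + 1/n₂) = 7.2058×√(1/28 + 1/26) = 1.9625
t = (x̄₁ - x̄₂)/SE = (45 - 51)/1.9625 = -3.0573
df = 52, t-critical = ±2.007
Decision: reject H₀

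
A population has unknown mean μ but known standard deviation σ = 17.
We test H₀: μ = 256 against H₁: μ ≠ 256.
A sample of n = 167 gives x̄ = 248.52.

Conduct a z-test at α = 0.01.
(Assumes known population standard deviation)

Answer: z = -5.6861, reject H₀

Derivation:
Standard error: SE = σ/√n = 17/√167 = 1.3155
z-statistic: z = (x̄ - μ₀)/SE = (248.52 - 256)/1.3155 = -5.6861
Critical value: ±2.576
p-value < 0.0001
Decision: reject H₀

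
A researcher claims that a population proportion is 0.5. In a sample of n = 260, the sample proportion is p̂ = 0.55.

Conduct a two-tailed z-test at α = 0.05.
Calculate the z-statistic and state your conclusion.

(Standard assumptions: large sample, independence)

Answer: z = 1.6124, fail to reject H₀

Derivation:
H₀: p = 0.5, H₁: p ≠ 0.5
Standard error: SE = √(p₀(1-p₀)/n) = √(0.5×0.5/260) = 0.031009
z-statistic: z = (p̂ - p₀)/SE = (0.55 - 0.5)/0.031009 = 1.6124
Critical value: z_0.025 = ±1.960
p-value = 0.1069
Decision: fail to reject H₀ at α = 0.05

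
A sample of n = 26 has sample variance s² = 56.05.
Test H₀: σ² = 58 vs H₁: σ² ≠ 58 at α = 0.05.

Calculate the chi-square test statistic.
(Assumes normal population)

df = n - 1 = 25
χ² = (n-1)s²/σ₀² = 25×56.05/58 = 24.1595
Critical values: χ²_{0.975,25} = 13.120, χ²_{0.025,25} = 40.646
Rejection region: χ² < 13.120 or χ² > 40.646
Decision: fail to reject H₀

Answer: χ² = 24.1595, fail to reject H₀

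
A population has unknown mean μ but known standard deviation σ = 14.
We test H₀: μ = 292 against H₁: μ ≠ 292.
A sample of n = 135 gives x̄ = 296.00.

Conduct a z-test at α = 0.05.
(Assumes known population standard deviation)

Standard error: SE = σ/√n = 14/√135 = 1.2049
z-statistic: z = (x̄ - μ₀)/SE = (296.00 - 292)/1.2049 = 3.3198
Critical value: ±1.960
p-value = 0.0009
Decision: reject H₀

Answer: z = 3.3198, reject H₀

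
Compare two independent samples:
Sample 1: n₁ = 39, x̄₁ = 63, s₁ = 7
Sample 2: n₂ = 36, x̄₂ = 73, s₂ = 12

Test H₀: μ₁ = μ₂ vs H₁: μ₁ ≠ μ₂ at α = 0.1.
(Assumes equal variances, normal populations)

Answer: t = -4.4496, reject H₀

Derivation:
Pooled variance: s²_p = [38×7² + 35×12²]/(73) = 94.5479
s_p = 9.7236
SE = s_p×√(1/n₁ + 1/n₂) = 9.7236×√(1/39 + 1/36) = 2.2474
t = (x̄₁ - x̄₂)/SE = (63 - 73)/2.2474 = -4.4496
df = 73, t-critical = ±1.666
Decision: reject H₀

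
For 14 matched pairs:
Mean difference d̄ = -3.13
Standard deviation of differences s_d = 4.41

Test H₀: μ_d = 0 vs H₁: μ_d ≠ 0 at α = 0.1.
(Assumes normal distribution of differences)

df = n - 1 = 13
SE = s_d/√n = 4.41/√14 = 1.1786
t = d̄/SE = -3.13/1.1786 = -2.6557
Critical value: t_{0.05,13} = ±1.771
p-value ≈ 0.0198
Decision: reject H₀

Answer: t = -2.6557, reject H₀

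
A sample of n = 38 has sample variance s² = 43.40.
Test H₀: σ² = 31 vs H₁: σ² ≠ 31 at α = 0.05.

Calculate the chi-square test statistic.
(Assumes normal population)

Answer: χ² = 51.8000, fail to reject H₀

Derivation:
df = n - 1 = 37
χ² = (n-1)s²/σ₀² = 37×43.40/31 = 51.8000
Critical values: χ²_{0.975,37} = 22.106, χ²_{0.025,37} = 55.668
Rejection region: χ² < 22.106 or χ² > 55.668
Decision: fail to reject H₀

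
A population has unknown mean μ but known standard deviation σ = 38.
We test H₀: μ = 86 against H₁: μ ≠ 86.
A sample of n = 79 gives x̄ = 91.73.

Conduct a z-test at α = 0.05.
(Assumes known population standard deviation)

Answer: z = 1.3403, fail to reject H₀

Derivation:
Standard error: SE = σ/√n = 38/√79 = 4.2753
z-statistic: z = (x̄ - μ₀)/SE = (91.73 - 86)/4.2753 = 1.3403
Critical value: ±1.960
p-value = 0.1801
Decision: fail to reject H₀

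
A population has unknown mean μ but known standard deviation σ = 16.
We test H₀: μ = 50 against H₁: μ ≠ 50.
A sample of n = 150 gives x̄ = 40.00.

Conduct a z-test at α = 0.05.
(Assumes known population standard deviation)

Answer: z = -7.6546, reject H₀

Derivation:
Standard error: SE = σ/√n = 16/√150 = 1.3064
z-statistic: z = (x̄ - μ₀)/SE = (40.00 - 50)/1.3064 = -7.6546
Critical value: ±1.960
p-value < 0.0001
Decision: reject H₀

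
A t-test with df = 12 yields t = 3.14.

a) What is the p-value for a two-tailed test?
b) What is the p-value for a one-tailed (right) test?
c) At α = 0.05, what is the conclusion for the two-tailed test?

Using t-distribution with df = 12:
a) Two-tailed: p = 2×P(T > 3.14) = 0.0085
b) One-tailed: p = P(T > 3.14) = 0.0043
c) 0.0085 < 0.05, reject H₀

Answer: a) 0.0085, b) 0.0043, c) reject H₀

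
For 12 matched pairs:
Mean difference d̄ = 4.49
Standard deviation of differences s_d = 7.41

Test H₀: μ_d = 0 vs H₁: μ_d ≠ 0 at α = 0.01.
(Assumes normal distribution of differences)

df = n - 1 = 11
SE = s_d/√n = 7.41/√12 = 2.1391
t = d̄/SE = 4.49/2.1391 = 2.0990
Critical value: t_{0.005,11} = ±3.106
p-value ≈ 0.0597
Decision: fail to reject H₀

Answer: t = 2.0990, fail to reject H₀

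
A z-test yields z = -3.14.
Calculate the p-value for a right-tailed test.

For z = -3.14:
p = P(Z > -3.14) = 1 - Φ(-3.14) = 0.9992

Answer: p-value ≈ 0.9992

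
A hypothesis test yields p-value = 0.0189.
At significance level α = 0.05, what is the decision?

Compare p-value to α:
0.0189 < 0.05
Decision: reject H₀

Answer: reject H₀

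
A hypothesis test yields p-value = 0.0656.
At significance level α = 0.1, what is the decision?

Answer: reject H₀

Derivation:
Compare p-value to α:
0.0656 < 0.1
Decision: reject H₀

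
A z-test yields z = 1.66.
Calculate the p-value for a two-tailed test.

Answer: p-value ≈ 0.0969

Derivation:
For z = 1.66:
p = 2×P(Z > |1.66|) = 2×(1 - Φ(1.66)) = 0.0969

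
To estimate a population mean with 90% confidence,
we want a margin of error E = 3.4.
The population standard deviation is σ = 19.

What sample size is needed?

Answer: n = 85

Derivation:
z_0.05 = 1.645
n = (z×σ/E)² = (1.645×19/3.4)²
n = 84.5048
Round up: n = 85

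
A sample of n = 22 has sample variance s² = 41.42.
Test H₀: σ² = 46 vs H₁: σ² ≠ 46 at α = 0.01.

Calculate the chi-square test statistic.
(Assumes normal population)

Answer: χ² = 18.9091, fail to reject H₀

Derivation:
df = n - 1 = 21
χ² = (n-1)s²/σ₀² = 21×41.42/46 = 18.9091
Critical values: χ²_{0.995,21} = 8.034, χ²_{0.005,21} = 41.401
Rejection region: χ² < 8.034 or χ² > 41.401
Decision: fail to reject H₀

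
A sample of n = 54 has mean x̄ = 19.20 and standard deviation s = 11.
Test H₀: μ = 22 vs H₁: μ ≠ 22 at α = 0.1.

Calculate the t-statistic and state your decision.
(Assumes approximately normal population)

df = n - 1 = 53
SE = s/√n = 11/√54 = 1.4969
t = (x̄ - μ₀)/SE = (19.20 - 22)/1.4969 = -1.8705
Critical value: t_{0.05,53} = ±1.674
p-value ≈ 0.0669
Decision: reject H₀

Answer: t = -1.8705, reject H₀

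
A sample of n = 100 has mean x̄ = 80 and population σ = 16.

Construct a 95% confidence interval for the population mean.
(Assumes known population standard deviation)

Confidence level: 95%, α = 0.05
z_0.025 = 1.960
SE = σ/√n = 16/√100 = 1.6000
Margin of error = 1.960 × 1.6000 = 3.1360
CI: x̄ ± margin = 80 ± 3.1360
CI: (76.8640, 83.1360)

Answer: (76.8640, 83.1360)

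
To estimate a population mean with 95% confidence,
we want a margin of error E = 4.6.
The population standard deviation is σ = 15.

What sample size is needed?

Answer: n = 41

Derivation:
z_0.025 = 1.960
n = (z×σ/E)² = (1.960×15/4.6)²
n = 40.8488
Round up: n = 41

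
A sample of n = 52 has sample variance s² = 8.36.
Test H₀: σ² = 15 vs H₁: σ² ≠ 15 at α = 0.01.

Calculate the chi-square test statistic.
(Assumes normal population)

Answer: χ² = 28.4240, reject H₀

Derivation:
df = n - 1 = 51
χ² = (n-1)s²/σ₀² = 51×8.36/15 = 28.4240
Critical values: χ²_{0.995,51} = 28.735, χ²_{0.005,51} = 80.747
Rejection region: χ² < 28.735 or χ² > 80.747
Decision: reject H₀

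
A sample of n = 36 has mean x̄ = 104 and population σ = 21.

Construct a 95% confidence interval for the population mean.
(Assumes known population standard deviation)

Answer: (97.1400, 110.8600)

Derivation:
Confidence level: 95%, α = 0.05
z_0.025 = 1.960
SE = σ/√n = 21/√36 = 3.5000
Margin of error = 1.960 × 3.5000 = 6.8600
CI: x̄ ± margin = 104 ± 6.8600
CI: (97.1400, 110.8600)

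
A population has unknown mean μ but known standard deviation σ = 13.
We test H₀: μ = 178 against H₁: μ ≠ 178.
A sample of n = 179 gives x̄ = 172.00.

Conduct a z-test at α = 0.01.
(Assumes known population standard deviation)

Answer: z = -6.1747, reject H₀

Derivation:
Standard error: SE = σ/√n = 13/√179 = 0.9717
z-statistic: z = (x̄ - μ₀)/SE = (172.00 - 178)/0.9717 = -6.1747
Critical value: ±2.576
p-value < 0.0001
Decision: reject H₀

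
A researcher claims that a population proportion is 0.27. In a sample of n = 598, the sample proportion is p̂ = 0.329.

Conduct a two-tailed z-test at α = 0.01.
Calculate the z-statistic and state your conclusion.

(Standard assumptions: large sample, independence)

Answer: z = 3.2498, reject H₀

Derivation:
H₀: p = 0.27, H₁: p ≠ 0.27
Standard error: SE = √(p₀(1-p₀)/n) = √(0.27×0.73/598) = 0.018155
z-statistic: z = (p̂ - p₀)/SE = (0.329 - 0.27)/0.018155 = 3.2498
Critical value: z_0.005 = ±2.576
p-value = 0.0012
Decision: reject H₀ at α = 0.01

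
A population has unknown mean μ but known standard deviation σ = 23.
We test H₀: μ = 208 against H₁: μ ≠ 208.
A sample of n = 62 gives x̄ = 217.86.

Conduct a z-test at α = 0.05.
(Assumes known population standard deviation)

Answer: z = 3.3756, reject H₀

Derivation:
Standard error: SE = σ/√n = 23/√62 = 2.9210
z-statistic: z = (x̄ - μ₀)/SE = (217.86 - 208)/2.9210 = 3.3756
Critical value: ±1.960
p-value = 0.0007
Decision: reject H₀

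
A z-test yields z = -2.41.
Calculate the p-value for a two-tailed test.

Answer: p-value ≈ 0.0160

Derivation:
For z = -2.41:
p = 2×P(Z > |-2.41|) = 2×(1 - Φ(2.41)) = 0.0160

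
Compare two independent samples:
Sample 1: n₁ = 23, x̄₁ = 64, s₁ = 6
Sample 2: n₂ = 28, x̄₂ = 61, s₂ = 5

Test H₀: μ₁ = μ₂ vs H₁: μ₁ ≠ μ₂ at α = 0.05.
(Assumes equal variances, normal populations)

Pooled variance: s²_p = [22×6² + 27×5²]/(49) = 29.9388
s_p = 5.4716
SE = s_p×√(1/n₁ + 1/n₂) = 5.4716×√(1/23 + 1/28) = 1.5398
t = (x̄₁ - x̄₂)/SE = (64 - 61)/1.5398 = 1.9483
df = 49, t-critical = ±2.010
Decision: fail to reject H₀

Answer: t = 1.9483, fail to reject H₀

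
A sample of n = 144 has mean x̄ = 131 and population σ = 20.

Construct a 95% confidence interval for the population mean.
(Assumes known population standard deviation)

Confidence level: 95%, α = 0.05
z_0.025 = 1.960
SE = σ/√n = 20/√144 = 1.6667
Margin of error = 1.960 × 1.6667 = 3.2667
CI: x̄ ± margin = 131 ± 3.2667
CI: (127.7333, 134.2667)

Answer: (127.7333, 134.2667)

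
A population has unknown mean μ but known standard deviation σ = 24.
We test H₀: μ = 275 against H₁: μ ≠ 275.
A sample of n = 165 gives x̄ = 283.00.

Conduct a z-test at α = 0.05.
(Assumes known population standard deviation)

Standard error: SE = σ/√n = 24/√165 = 1.8684
z-statistic: z = (x̄ - μ₀)/SE = (283.00 - 275)/1.8684 = 4.2817
Critical value: ±1.960
p-value < 0.0001
Decision: reject H₀

Answer: z = 4.2817, reject H₀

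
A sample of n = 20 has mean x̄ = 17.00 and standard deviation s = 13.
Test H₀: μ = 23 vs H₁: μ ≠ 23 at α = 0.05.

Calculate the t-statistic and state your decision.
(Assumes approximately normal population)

df = n - 1 = 19
SE = s/√n = 13/√20 = 2.9069
t = (x̄ - μ₀)/SE = (17.00 - 23)/2.9069 = -2.0641
Critical value: t_{0.025,19} = ±2.093
p-value ≈ 0.0529
Decision: fail to reject H₀

Answer: t = -2.0641, fail to reject H₀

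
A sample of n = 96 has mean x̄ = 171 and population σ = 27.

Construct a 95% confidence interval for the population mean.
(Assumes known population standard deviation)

Confidence level: 95%, α = 0.05
z_0.025 = 1.960
SE = σ/√n = 27/√96 = 2.7557
Margin of error = 1.960 × 2.7557 = 5.4012
CI: x̄ ± margin = 171 ± 5.4012
CI: (165.5988, 176.4012)

Answer: (165.5988, 176.4012)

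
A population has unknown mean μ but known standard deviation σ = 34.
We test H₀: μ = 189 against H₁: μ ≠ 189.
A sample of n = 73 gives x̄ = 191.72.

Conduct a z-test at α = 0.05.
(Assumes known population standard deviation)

Standard error: SE = σ/√n = 34/√73 = 3.9794
z-statistic: z = (x̄ - μ₀)/SE = (191.72 - 189)/3.9794 = 0.6835
Critical value: ±1.960
p-value = 0.4943
Decision: fail to reject H₀

Answer: z = 0.6835, fail to reject H₀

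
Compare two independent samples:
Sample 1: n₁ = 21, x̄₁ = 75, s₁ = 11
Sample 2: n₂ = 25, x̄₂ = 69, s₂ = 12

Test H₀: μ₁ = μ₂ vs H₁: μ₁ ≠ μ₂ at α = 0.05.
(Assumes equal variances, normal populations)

Pooled variance: s²_p = [20×11² + 24×12²]/(44) = 133.5455
s_p = 11.5562
SE = s_p×√(1/n₁ + 1/n₂) = 11.5562×√(1/21 + 1/25) = 3.4207
t = (x̄₁ - x̄₂)/SE = (75 - 69)/3.4207 = 1.7540
df = 44, t-critical = ±2.015
Decision: fail to reject H₀

Answer: t = 1.7540, fail to reject H₀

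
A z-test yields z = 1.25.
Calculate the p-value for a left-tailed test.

Answer: p-value ≈ 0.8944

Derivation:
For z = 1.25:
p = P(Z < 1.25) = Φ(1.25) = 0.8944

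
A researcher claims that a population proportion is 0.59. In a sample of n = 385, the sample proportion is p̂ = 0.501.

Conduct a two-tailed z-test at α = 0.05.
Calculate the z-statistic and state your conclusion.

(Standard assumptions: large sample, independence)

H₀: p = 0.59, H₁: p ≠ 0.59
Standard error: SE = √(p₀(1-p₀)/n) = √(0.59×0.41/385) = 0.025066
z-statistic: z = (p̂ - p₀)/SE = (0.501 - 0.59)/0.025066 = -3.5506
Critical value: z_0.025 = ±1.960
p-value = 0.0004
Decision: reject H₀ at α = 0.05

Answer: z = -3.5506, reject H₀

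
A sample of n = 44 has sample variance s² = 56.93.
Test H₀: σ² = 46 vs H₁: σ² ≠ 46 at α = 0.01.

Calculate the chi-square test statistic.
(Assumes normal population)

Answer: χ² = 53.2172, fail to reject H₀

Derivation:
df = n - 1 = 43
χ² = (n-1)s²/σ₀² = 43×56.93/46 = 53.2172
Critical values: χ²_{0.995,43} = 22.859, χ²_{0.005,43} = 70.616
Rejection region: χ² < 22.859 or χ² > 70.616
Decision: fail to reject H₀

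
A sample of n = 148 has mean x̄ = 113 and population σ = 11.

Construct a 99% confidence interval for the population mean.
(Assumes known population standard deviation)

Answer: (110.6708, 115.3292)

Derivation:
Confidence level: 99%, α = 0.01
z_0.005 = 2.576
SE = σ/√n = 11/√148 = 0.9042
Margin of error = 2.576 × 0.9042 = 2.3292
CI: x̄ ± margin = 113 ± 2.3292
CI: (110.6708, 115.3292)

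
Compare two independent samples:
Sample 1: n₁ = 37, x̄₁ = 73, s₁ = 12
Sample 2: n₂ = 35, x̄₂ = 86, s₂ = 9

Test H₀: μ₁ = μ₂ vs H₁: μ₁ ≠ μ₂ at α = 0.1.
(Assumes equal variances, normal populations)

Pooled variance: s²_p = [36×12² + 34×9²]/(70) = 113.4000
s_p = 10.6489
SE = s_p×√(1/n₁ + 1/n₂) = 10.6489×√(1/37 + 1/35) = 2.5109
t = (x̄₁ - x̄₂)/SE = (73 - 86)/2.5109 = -5.1774
df = 70, t-critical = ±1.667
Decision: reject H₀

Answer: t = -5.1774, reject H₀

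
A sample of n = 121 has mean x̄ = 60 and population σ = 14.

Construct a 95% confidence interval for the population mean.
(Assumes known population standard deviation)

Answer: (57.5055, 62.4945)

Derivation:
Confidence level: 95%, α = 0.05
z_0.025 = 1.960
SE = σ/√n = 14/√121 = 1.2727
Margin of error = 1.960 × 1.2727 = 2.4945
CI: x̄ ± margin = 60 ± 2.4945
CI: (57.5055, 62.4945)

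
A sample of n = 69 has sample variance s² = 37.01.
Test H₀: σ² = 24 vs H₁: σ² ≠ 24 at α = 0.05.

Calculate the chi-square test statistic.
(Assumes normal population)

df = n - 1 = 68
χ² = (n-1)s²/σ₀² = 68×37.01/24 = 104.8617
Critical values: χ²_{0.975,68} = 47.092, χ²_{0.025,68} = 92.689
Rejection region: χ² < 47.092 or χ² > 92.689
Decision: reject H₀

Answer: χ² = 104.8617, reject H₀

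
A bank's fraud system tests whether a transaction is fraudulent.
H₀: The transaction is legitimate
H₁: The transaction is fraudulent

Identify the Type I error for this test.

Answer: Blocking a legitimate transaction as fraud

Derivation:
A Type I error (probability α) occurs when we reject a true H₀.
A Type II error (probability β) occurs when we fail to reject a false H₀.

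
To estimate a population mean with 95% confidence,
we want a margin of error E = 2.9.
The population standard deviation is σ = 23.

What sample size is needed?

Answer: n = 242

Derivation:
z_0.025 = 1.960
n = (z×σ/E)² = (1.960×23/2.9)²
n = 241.6417
Round up: n = 242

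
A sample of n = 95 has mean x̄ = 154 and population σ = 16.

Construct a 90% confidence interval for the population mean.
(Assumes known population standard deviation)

Answer: (151.2996, 156.7004)

Derivation:
Confidence level: 90%, α = 0.1
z_0.05 = 1.645
SE = σ/√n = 16/√95 = 1.6416
Margin of error = 1.645 × 1.6416 = 2.7004
CI: x̄ ± margin = 154 ± 2.7004
CI: (151.2996, 156.7004)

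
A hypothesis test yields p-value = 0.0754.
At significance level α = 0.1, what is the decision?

Answer: reject H₀

Derivation:
Compare p-value to α:
0.0754 < 0.1
Decision: reject H₀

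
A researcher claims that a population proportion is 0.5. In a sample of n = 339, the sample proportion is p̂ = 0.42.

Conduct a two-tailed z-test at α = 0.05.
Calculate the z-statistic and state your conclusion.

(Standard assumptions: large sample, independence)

H₀: p = 0.5, H₁: p ≠ 0.5
Standard error: SE = √(p₀(1-p₀)/n) = √(0.5×0.5/339) = 0.027156
z-statistic: z = (p̂ - p₀)/SE = (0.42 - 0.5)/0.027156 = -2.9459
Critical value: z_0.025 = ±1.960
p-value = 0.0032
Decision: reject H₀ at α = 0.05

Answer: z = -2.9459, reject H₀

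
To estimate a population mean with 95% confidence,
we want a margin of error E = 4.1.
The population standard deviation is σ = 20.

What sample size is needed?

z_0.025 = 1.960
n = (z×σ/E)² = (1.960×20/4.1)²
n = 91.4123
Round up: n = 92

Answer: n = 92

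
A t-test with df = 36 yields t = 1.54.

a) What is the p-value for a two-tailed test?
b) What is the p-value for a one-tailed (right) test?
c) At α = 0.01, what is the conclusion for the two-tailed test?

Answer: a) 0.1323, b) 0.0662, c) fail to reject H₀

Derivation:
Using t-distribution with df = 36:
a) Two-tailed: p = 2×P(T > 1.54) = 0.1323
b) One-tailed: p = P(T > 1.54) = 0.0662
c) 0.1323 ≥ 0.01, fail to reject H₀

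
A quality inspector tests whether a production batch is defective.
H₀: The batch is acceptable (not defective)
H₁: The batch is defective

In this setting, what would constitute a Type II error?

Type I error: rejecting H₀ when it is actually true (false positive).
Type II error: failing to reject H₀ when H₁ is actually true (false negative).

Answer: Shipping a defective batch to customers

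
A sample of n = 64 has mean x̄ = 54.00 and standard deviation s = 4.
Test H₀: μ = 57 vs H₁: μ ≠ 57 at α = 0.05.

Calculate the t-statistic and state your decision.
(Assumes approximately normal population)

df = n - 1 = 63
SE = s/√n = 4/√64 = 0.5000
t = (x̄ - μ₀)/SE = (54.00 - 57)/0.5000 = -6.0000
Critical value: t_{0.025,63} = ±1.998
p-value < 0.0001
Decision: reject H₀

Answer: t = -6.0000, reject H₀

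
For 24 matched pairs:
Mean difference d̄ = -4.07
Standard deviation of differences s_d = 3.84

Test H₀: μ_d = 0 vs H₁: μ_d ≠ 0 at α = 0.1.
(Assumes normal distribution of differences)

df = n - 1 = 23
SE = s_d/√n = 3.84/√24 = 0.7838
t = d̄/SE = -4.07/0.7838 = -5.1927
Critical value: t_{0.05,23} = ±1.714
p-value < 0.0001
Decision: reject H₀

Answer: t = -5.1927, reject H₀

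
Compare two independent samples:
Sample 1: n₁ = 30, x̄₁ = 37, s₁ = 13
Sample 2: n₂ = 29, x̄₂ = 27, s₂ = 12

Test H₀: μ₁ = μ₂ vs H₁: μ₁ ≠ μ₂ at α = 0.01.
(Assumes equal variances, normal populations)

Pooled variance: s²_p = [29×13² + 28×12²]/(57) = 156.7193
s_p = 12.5188
SE = s_p×√(1/n₁ + 1/n₂) = 12.5188×√(1/30 + 1/29) = 3.2601
t = (x̄₁ - x̄₂)/SE = (37 - 27)/3.2601 = 3.0674
df = 57, t-critical = ±2.665
Decision: reject H₀

Answer: t = 3.0674, reject H₀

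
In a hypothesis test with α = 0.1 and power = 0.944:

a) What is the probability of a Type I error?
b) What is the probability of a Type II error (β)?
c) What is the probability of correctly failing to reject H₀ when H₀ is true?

Answer: a) 0.1, b) 0.056, c) 0.9

Derivation:
a) Type I error probability = α = 0.1
b) Power = P(reject H₀ | H₁ true) = 1 - β = 0.944, so Type II error probability = β = 1 - Power = 0.056
c) P(fail to reject H₀ | H₀ true) = 1 - α = 0.9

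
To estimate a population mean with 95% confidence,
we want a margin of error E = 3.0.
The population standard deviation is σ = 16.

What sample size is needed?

Answer: n = 110

Derivation:
z_0.025 = 1.960
n = (z×σ/E)² = (1.960×16/3.0)²
n = 109.2722
Round up: n = 110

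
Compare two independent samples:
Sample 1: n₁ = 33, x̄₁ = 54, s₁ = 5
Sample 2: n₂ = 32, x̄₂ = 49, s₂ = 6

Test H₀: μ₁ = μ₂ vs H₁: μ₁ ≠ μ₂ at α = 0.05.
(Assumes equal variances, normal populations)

Pooled variance: s²_p = [32×5² + 31×6²]/(63) = 30.4127
s_p = 5.5148
SE = s_p×√(1/n₁ + 1/n₂) = 5.5148×√(1/33 + 1/32) = 1.3682
t = (x̄₁ - x̄₂)/SE = (54 - 49)/1.3682 = 3.6544
df = 63, t-critical = ±1.998
Decision: reject H₀

Answer: t = 3.6544, reject H₀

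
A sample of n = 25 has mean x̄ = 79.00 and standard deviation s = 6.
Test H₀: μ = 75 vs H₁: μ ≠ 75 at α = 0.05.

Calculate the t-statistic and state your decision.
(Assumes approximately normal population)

Answer: t = 3.3333, reject H₀

Derivation:
df = n - 1 = 24
SE = s/√n = 6/√25 = 1.2000
t = (x̄ - μ₀)/SE = (79.00 - 75)/1.2000 = 3.3333
Critical value: t_{0.025,24} = ±2.064
p-value ≈ 0.0028
Decision: reject H₀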